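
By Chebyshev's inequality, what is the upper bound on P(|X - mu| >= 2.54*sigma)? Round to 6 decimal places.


P <= 1/k^2
k^2 = 2.54^2 = 6.4516
1/k^2 = 1 / 6.4516 ≈ 0.15500031

0.155000


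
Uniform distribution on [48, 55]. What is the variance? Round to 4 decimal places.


Var = (b-a)^2 / 12
(b-a)^2 = (55 - 48)^2 = 49
Var = 49/12 ≈ 4.083333

4.0833


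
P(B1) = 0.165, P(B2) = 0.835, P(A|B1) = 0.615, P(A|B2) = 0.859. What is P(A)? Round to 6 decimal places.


P(A) = P(A|B1)*P(B1) + P(A|B2)*P(B2)
P(A|B1)*P(B1) = 0.615 * 0.165 = 0.101475
P(A|B2)*P(B2) = 0.859 * 0.835 = 0.717265
P(A) = 0.101475 + 0.717265 = 0.81874

0.818740


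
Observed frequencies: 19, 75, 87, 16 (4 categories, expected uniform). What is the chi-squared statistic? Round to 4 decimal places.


chi2 = sum((O-E)^2/E), E = total/4
total = 197, E = 197/4 = 49.25
(19 - 49.25)^2 / 49.25 = 915.0625 / 49.25 = 14641/788 ≈ 18.579949
(75 - 49.25)^2 / 49.25 = 663.0625 / 49.25 = 10609/788 ≈ 13.463198
(87 - 49.25)^2 / 49.25 = 1425.0625 / 49.25 = 22801/788 ≈ 28.935279
(16 - 49.25)^2 / 49.25 = 1105.5625 / 49.25 = 17689/788 ≈ 22.447970
chi2 = 16435/197 ≈ 83.426396

83.4264


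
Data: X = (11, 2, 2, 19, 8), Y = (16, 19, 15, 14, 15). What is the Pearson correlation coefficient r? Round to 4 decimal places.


r = sum((xi-xbar)(yi-ybar)) / sqrt(sum((xi-xbar)^2) * sum((yi-ybar)^2))
n = 5, xbar = 42/5 = 8.4, ybar = 79/5 = 15.8
Sxy = sum((xi-xbar)(yi-ybar)) = -33.6
Sxx = sum((xi-xbar)^2) = 201.2
Syy = sum((yi-ybar)^2) = 14.8
sqrt(Sxx*Syy) ≈ 54.568856
r = Sxy / sqrt(Sxx*Syy) = -33.6 / 54.568856 ≈ -0.615736

-0.6157


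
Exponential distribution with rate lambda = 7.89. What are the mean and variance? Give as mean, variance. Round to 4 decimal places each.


mean = 1/lam, var = 1/lam^2
mean = 1 / 7.89 = 100/789 ≈ 0.126743
lam^2 = 7.89^2 = 62.2521
var = 1 / 62.2521 ≈ 0.016064

0.1267, 0.0161


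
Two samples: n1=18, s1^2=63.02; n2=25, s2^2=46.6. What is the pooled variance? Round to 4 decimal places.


sp^2 = ((n1-1)*s1^2 + (n2-1)*s2^2)/(n1+n2-2)
(n1-1)*s1^2 = 17 * 63.02 = 1071.34
(n2-1)*s2^2 = 24 * 46.6 = 1118.4
numerator = 1071.34 + 1118.4 = 2189.74
n1+n2-2 = 41
sp^2 = 2189.74 / 41 = 109487/2050 ≈ 53.408293

53.4083


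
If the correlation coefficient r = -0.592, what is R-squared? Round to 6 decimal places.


R^2 = r^2 = (-0.592)^2 = 0.350464

0.350464


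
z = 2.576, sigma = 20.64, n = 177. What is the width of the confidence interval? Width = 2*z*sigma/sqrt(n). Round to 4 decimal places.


width = 2*z*sigma/sqrt(n)
2*z*sigma = 2 * 2.576 * 20.64 = 106.33728
sqrt(177) ≈ 13.304135
width = 106.33728 / 13.304135 ≈ 7.992799

7.9928


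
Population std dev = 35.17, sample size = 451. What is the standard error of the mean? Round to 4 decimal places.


SE = sigma / sqrt(n)
sqrt(451) ≈ 21.236761
SE = 35.17 / 21.236761 ≈ 1.656091

1.6561


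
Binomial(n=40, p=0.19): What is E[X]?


E[X] = n*p = 40 * 0.19 = 7.6

7.6


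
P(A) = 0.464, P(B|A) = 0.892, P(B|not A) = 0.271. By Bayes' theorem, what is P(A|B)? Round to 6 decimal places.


P(A|B) = P(B|A)*P(A) / P(B), P(B) = P(B|A)*P(A) + P(B|not A)*P(not A)
P(B|A)*P(A) = 0.892 * 0.464 = 0.413888
P(B|not A)*P(not A) = 0.271 * 0.536 = 0.145256
P(B) = 0.413888 + 0.145256 = 0.559144
P(A|B) = 0.413888 / 0.559144 ≈ 0.74021719

0.740217


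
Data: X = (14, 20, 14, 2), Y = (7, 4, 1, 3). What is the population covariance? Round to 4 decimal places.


Cov = (1/n)*sum((xi-xbar)(yi-ybar))
n = 4, xbar = 50/4 = 12.5, ybar = 15/4 = 3.75
sum((xi-xbar)(yi-ybar)) = 10.5
Cov = 10.5 / 4 = 2.625

2.6250


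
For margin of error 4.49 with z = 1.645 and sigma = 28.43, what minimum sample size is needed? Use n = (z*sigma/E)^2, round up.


z*sigma/E = 1.645 * 28.43 / 4.49 ≈ 10.415891
(z*sigma/E)^2 ≈ 108.490783
round up: n = 109

109


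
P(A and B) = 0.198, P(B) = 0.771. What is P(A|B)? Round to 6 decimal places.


P(A|B) = P(A and B) / P(B) = 0.198 / 0.771 = 66/257 ≈ 0.25680934

0.256809


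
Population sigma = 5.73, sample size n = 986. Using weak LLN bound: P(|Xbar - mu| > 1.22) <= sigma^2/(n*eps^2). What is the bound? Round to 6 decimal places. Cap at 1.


bound = min(1, sigma^2/(n*eps^2))
sigma^2 = 5.73^2 = 32.8329
n*eps^2 = 986 * 1.22^2 = 986 * 1.4884 = 1467.5624
sigma^2/(n*eps^2) = 32.8329 / 1467.5624 ≈ 0.02237240

0.022372


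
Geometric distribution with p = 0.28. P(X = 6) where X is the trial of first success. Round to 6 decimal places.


P = (1-p)^(k-1) * p
(1-p)^(k-1) = 0.72^5 ≈ 0.1934918
P = 0.1934918 * 0.28 ≈ 0.05417769

0.054178


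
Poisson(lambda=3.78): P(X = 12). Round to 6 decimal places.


P = e^(-lam) * lam^k / k!
e^(-3.78) ≈ 0.02282269
lam^k = 3.78^12 ≈ 8509452.101530
k! = 12! = 479001600
P = 0.02282269 * 8509452.101530 / 479001600 ≈ 0.000405

0.000405


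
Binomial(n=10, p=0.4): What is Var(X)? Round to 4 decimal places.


Var = n*p*(1-p) = 10 * 0.4 * 0.6 = 2.4

2.4000


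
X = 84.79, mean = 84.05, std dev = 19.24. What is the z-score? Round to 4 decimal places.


z = (X - mu) / sigma
X - mu = 84.79 - 84.05 = 0.74
z = 0.74 / 19.24 = 1/26 ≈ 0.038462

0.0385


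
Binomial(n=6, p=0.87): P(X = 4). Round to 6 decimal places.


P = C(n,k) * p^k * (1-p)^(n-k)
C(6,4) = 15
p^k = 0.87^4 ≈ 0.5728976
(1-p)^(n-k) = 0.13^2 = 0.0169
P = 15 * 0.5728976 * 0.0169 ≈ 0.145230

0.145230


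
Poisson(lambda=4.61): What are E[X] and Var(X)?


E[X] = Var(X) = lambda = 4.61

4.61, 4.61


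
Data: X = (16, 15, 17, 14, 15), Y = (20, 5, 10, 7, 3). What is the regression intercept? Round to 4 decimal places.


a = ybar - b*xbar, where b = sum((xi-xbar)(yi-ybar)) / sum((xi-xbar)^2)
n = 5, xbar = 77/5 = 15.4, ybar = 45/5 = 9
Sxy = sum((xi-xbar)(yi-ybar)) = 15
Sxx = sum((xi-xbar)^2) = 5.2
b = Sxy / Sxx = 75/26 ≈ 2.884615
a = 9 - 2.884615 * 15.4 = -921/26 ≈ -35.423077

-35.4231


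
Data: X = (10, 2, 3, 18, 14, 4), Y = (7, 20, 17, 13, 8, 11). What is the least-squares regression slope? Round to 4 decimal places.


b = sum((xi-xbar)(yi-ybar)) / sum((xi-xbar)^2)
n = 6, xbar = 51/6 = 8.5, ybar = 76/6 = 38/3 ≈ 12.666667
Sxy = sum((xi-xbar)(yi-ybar)) = -95
Sxx = sum((xi-xbar)^2) = 215.5
b = Sxy / Sxx = -190/431 ≈ -0.440835

-0.4408


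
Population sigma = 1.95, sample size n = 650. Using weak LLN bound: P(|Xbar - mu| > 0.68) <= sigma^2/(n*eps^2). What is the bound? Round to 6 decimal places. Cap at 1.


bound = min(1, sigma^2/(n*eps^2))
sigma^2 = 1.95^2 = 3.8025
n*eps^2 = 650 * 0.68^2 = 650 * 0.4624 = 300.56
sigma^2/(n*eps^2) = 3.8025 / 300.56 = 117/9248 ≈ 0.01265138

0.012651


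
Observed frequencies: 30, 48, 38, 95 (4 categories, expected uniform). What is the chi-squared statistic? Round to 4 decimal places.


chi2 = sum((O-E)^2/E), E = total/4
total = 211, E = 211/4 = 52.75
(30 - 52.75)^2 / 52.75 = 517.5625 / 52.75 = 8281/844 ≈ 9.811611
(48 - 52.75)^2 / 52.75 = 22.5625 / 52.75 = 361/844 ≈ 0.427725
(38 - 52.75)^2 / 52.75 = 217.5625 / 52.75 = 3481/844 ≈ 4.124408
(95 - 52.75)^2 / 52.75 = 1785.0625 / 52.75 = 28561/844 ≈ 33.840047
chi2 = 10171/211 ≈ 48.203791

48.2038


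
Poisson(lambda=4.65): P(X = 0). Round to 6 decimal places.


P = e^(-lam) * lam^k / k!
e^(-4.65) ≈ 0.009561602
lam^k = 4.65^0 = 1
k! = 0! = 1
P = 0.009561602 * 1 / 1 ≈ 0.009562

0.009562


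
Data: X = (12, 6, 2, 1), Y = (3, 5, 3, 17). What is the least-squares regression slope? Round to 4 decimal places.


b = sum((xi-xbar)(yi-ybar)) / sum((xi-xbar)^2)
n = 4, xbar = 21/4 = 5.25, ybar = 28/4 = 7
Sxy = sum((xi-xbar)(yi-ybar)) = -58
Sxx = sum((xi-xbar)^2) = 74.75
b = Sxy / Sxx = -232/299 ≈ -0.775920

-0.7759


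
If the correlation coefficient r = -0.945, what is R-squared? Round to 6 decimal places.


R^2 = r^2 = (-0.945)^2 = 0.893025

0.893025


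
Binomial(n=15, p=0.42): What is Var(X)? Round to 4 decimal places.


Var = n*p*(1-p) = 15 * 0.42 * 0.58 = 3.654

3.6540


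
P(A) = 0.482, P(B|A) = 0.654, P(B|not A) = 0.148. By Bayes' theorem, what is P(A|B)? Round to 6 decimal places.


P(A|B) = P(B|A)*P(A) / P(B), P(B) = P(B|A)*P(A) + P(B|not A)*P(not A)
P(B|A)*P(A) = 0.654 * 0.482 = 0.315228
P(B|not A)*P(not A) = 0.148 * 0.518 = 0.076664
P(B) = 0.315228 + 0.076664 = 0.391892
P(A|B) = 0.315228 / 0.391892 ≈ 0.80437467

0.804375


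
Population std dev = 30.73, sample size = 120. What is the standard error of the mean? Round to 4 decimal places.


SE = sigma / sqrt(n)
sqrt(120) ≈ 10.954451
SE = 30.73 / 10.954451 ≈ 2.805252

2.8053


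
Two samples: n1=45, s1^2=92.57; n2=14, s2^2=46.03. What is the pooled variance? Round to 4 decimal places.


sp^2 = ((n1-1)*s1^2 + (n2-1)*s2^2)/(n1+n2-2)
(n1-1)*s1^2 = 44 * 92.57 = 4073.08
(n2-1)*s2^2 = 13 * 46.03 = 598.39
numerator = 4073.08 + 598.39 = 4671.47
n1+n2-2 = 57
sp^2 = 4671.47 / 57 = 467147/5700 ≈ 81.955614

81.9556


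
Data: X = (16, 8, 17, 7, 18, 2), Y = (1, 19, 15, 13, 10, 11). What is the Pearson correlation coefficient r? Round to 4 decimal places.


r = sum((xi-xbar)(yi-ybar)) / sqrt(sum((xi-xbar)^2) * sum((yi-ybar)^2))
n = 6, xbar = 68/6 = 34/3 ≈ 11.333333, ybar = 69/6 = 11.5
Sxy = sum((xi-xbar)(yi-ybar)) = -66
Sxx = sum((xi-xbar)^2) = 646/3 ≈ 215.333333
Syy = sum((yi-ybar)^2) = 183.5
sqrt(Sxx*Syy) ≈ 198.780448
r = Sxy / sqrt(Sxx*Syy) = -66 / 198.780448 ≈ -0.332025

-0.3320


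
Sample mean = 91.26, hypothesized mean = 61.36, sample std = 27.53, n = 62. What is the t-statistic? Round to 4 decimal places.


t = (xbar - mu0) / (s/sqrt(n))
xbar - mu0 = 91.26 - 61.36 = 29.9
sqrt(62) ≈ 7.87400787
s/sqrt(n) = 27.53 / 7.87400787 ≈ 3.49631350
t = 29.9 / 3.49631350 ≈ 8.551865

8.5519


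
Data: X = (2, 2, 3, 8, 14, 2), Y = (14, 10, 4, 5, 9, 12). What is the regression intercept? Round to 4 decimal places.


a = ybar - b*xbar, where b = sum((xi-xbar)(yi-ybar)) / sum((xi-xbar)^2)
n = 6, xbar = 31/6 ≈ 5.166667, ybar = 54/6 = 9
Sxy = sum((xi-xbar)(yi-ybar)) = -29
Sxx = sum((xi-xbar)^2) = 725/6 ≈ 120.833333
b = Sxy / Sxx = -0.24
a = 9 - (-0.24) * 5.166667 = 10.24

10.2400


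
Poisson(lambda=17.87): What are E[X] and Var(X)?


E[X] = Var(X) = lambda = 17.87

17.87, 17.87


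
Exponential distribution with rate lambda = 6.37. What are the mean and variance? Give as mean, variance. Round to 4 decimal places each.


mean = 1/lam, var = 1/lam^2
mean = 1 / 6.37 = 100/637 ≈ 0.156986
lam^2 = 6.37^2 = 40.5769
var = 1 / 40.5769 ≈ 0.024645

0.1570, 0.0246


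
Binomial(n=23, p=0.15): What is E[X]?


E[X] = n*p = 23 * 0.15 = 3.45

3.45


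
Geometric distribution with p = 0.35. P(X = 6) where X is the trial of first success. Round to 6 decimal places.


P = (1-p)^(k-1) * p
(1-p)^(k-1) = 0.65^5 ≈ 0.1160291
P = 0.1160291 * 0.35 ≈ 0.04061017

0.040610


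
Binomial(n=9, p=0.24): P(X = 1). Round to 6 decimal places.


P = C(n,k) * p^k * (1-p)^(n-k)
C(9,1) = 9
p^k = 0.24^1 = 0.24
(1-p)^(n-k) = 0.76^8 ≈ 0.1113035
P = 9 * 0.24 * 0.1113035 ≈ 0.240416

0.240416


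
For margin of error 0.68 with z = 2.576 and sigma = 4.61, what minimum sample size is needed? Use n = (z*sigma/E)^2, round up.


z*sigma/E = 2.576 * 4.61 / 0.68 = 74221/4250 ≈ 17.463765
(z*sigma/E)^2 ≈ 304.983078
round up: n = 305

305


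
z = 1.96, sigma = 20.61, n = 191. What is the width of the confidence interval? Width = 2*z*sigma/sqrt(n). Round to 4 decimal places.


width = 2*z*sigma/sqrt(n)
2*z*sigma = 2 * 1.96 * 20.61 = 80.7912
sqrt(191) ≈ 13.820275
width = 80.7912 / 13.820275 ≈ 5.845846

5.8458


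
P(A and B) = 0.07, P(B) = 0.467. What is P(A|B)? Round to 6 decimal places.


P(A|B) = P(A and B) / P(B) = 0.07 / 0.467 = 70/467 ≈ 0.14989293

0.149893


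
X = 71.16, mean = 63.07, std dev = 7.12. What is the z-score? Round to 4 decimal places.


z = (X - mu) / sigma
X - mu = 71.16 - 63.07 = 8.09
z = 8.09 / 7.12 = 809/712 ≈ 1.136236

1.1362


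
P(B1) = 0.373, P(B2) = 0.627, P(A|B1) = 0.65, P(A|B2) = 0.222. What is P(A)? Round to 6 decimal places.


P(A) = P(A|B1)*P(B1) + P(A|B2)*P(B2)
P(A|B1)*P(B1) = 0.65 * 0.373 = 0.24245
P(A|B2)*P(B2) = 0.222 * 0.627 = 0.139194
P(A) = 0.24245 + 0.139194 = 0.381644

0.381644


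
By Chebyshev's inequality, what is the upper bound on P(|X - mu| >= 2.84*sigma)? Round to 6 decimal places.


P <= 1/k^2
k^2 = 2.84^2 = 8.0656
1/k^2 = 1 / 8.0656 = 625/5041 ≈ 0.12398334

0.123983


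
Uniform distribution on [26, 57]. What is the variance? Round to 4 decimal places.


Var = (b-a)^2 / 12
(b-a)^2 = (57 - 26)^2 = 961
Var = 961/12 ≈ 80.083333

80.0833


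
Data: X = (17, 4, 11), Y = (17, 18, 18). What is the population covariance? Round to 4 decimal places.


Cov = (1/n)*sum((xi-xbar)(yi-ybar))
n = 3, xbar = 32/3 ≈ 10.666667, ybar = 53/3 ≈ 17.666667
sum((xi-xbar)(yi-ybar)) = -19/3 ≈ -6.333333
Cov = -6.333333 / 3 = -19/9 ≈ -2.111111

-2.1111


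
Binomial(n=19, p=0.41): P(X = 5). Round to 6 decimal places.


P = C(n,k) * p^k * (1-p)^(n-k)
C(19,5) = 11628
p^k = 0.41^5 ≈ 0.01158562
(1-p)^(n-k) = 0.59^14 ≈ 0.0006193386
P = 11628 * 0.01158562 * 0.0006193386 ≈ 0.083436

0.083436


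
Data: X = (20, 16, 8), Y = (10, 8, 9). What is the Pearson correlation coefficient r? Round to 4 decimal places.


r = sum((xi-xbar)(yi-ybar)) / sqrt(sum((xi-xbar)^2) * sum((yi-ybar)^2))
n = 3, xbar = 44/3 ≈ 14.666667, ybar = 27/3 = 9
Sxy = sum((xi-xbar)(yi-ybar)) = 4
Sxx = sum((xi-xbar)^2) = 224/3 ≈ 74.666667
Syy = sum((yi-ybar)^2) = 2
sqrt(Sxx*Syy) ≈ 12.220202
r = Sxy / sqrt(Sxx*Syy) = 4 / 12.220202 ≈ 0.327327

0.3273


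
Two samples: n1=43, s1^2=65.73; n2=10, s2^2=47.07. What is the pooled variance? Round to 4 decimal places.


sp^2 = ((n1-1)*s1^2 + (n2-1)*s2^2)/(n1+n2-2)
(n1-1)*s1^2 = 42 * 65.73 = 2760.66
(n2-1)*s2^2 = 9 * 47.07 = 423.63
numerator = 2760.66 + 423.63 = 3184.29
n1+n2-2 = 51
sp^2 = 3184.29 / 51 = 106143/1700 ≈ 62.437059

62.4371


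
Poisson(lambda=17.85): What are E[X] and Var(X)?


E[X] = Var(X) = lambda = 17.85

17.85, 17.85


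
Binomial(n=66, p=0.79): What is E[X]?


E[X] = n*p = 66 * 0.79 = 52.14

52.14


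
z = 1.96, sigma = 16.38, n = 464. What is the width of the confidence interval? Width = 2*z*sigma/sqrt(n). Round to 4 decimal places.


width = 2*z*sigma/sqrt(n)
2*z*sigma = 2 * 1.96 * 16.38 = 64.2096
sqrt(464) ≈ 21.540659
width = 64.2096 / 21.540659 ≈ 2.980856

2.9809


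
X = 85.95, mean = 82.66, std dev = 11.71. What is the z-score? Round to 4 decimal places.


z = (X - mu) / sigma
X - mu = 85.95 - 82.66 = 3.29
z = 3.29 / 11.71 = 329/1171 ≈ 0.280956

0.2810


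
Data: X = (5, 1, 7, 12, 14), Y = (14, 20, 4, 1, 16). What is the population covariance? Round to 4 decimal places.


Cov = (1/n)*sum((xi-xbar)(yi-ybar))
n = 5, xbar = 39/5 = 7.8, ybar = 55/5 = 11
sum((xi-xbar)(yi-ybar)) = -75
Cov = -75 / 5 = -15

-15.0000


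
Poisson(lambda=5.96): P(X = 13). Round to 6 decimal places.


P = e^(-lam) * lam^k / k!
e^(-5.96) ≈ 0.002579912
lam^k = 5.96^13 ≈ 11972955727.798022
k! = 13! = 6227020800
P = 0.002579912 * 11972955727.798022 / 6227020800 ≈ 0.004961

0.004961


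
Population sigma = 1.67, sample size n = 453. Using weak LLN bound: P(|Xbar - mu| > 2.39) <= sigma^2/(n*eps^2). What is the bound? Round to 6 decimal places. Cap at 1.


bound = min(1, sigma^2/(n*eps^2))
sigma^2 = 1.67^2 = 2.7889
n*eps^2 = 453 * 2.39^2 = 453 * 5.7121 = 2587.5813
sigma^2/(n*eps^2) = 2.7889 / 2587.5813 ≈ 0.00107780

0.001078


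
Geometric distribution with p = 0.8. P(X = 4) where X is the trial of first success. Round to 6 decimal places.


P = (1-p)^(k-1) * p
(1-p)^(k-1) = 0.2^3 = 0.008
P = 0.008 * 0.8 = 0.0064

0.006400


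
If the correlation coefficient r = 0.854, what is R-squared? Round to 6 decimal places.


R^2 = r^2 = (0.854)^2 = 0.729316

0.729316


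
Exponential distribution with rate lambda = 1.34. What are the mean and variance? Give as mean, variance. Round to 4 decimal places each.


mean = 1/lam, var = 1/lam^2
mean = 1 / 1.34 = 50/67 ≈ 0.746269
lam^2 = 1.34^2 = 1.7956
var = 1 / 1.7956 = 2500/4489 ≈ 0.556917

0.7463, 0.5569


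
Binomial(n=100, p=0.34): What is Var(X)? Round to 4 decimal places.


Var = n*p*(1-p) = 100 * 0.34 * 0.66 = 22.44

22.4400


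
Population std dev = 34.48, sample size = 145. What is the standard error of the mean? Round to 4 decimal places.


SE = sigma / sqrt(n)
sqrt(145) ≈ 12.041595
SE = 34.48 / 12.041595 ≈ 2.863408

2.8634


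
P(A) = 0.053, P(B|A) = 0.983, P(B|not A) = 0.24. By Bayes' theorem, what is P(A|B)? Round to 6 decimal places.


P(A|B) = P(B|A)*P(A) / P(B), P(B) = P(B|A)*P(A) + P(B|not A)*P(not A)
P(B|A)*P(A) = 0.983 * 0.053 = 0.052099
P(B|not A)*P(not A) = 0.24 * 0.947 = 0.22728
P(B) = 0.052099 + 0.22728 = 0.279379
P(A|B) = 0.052099 / 0.279379 ≈ 0.18648145

0.186481


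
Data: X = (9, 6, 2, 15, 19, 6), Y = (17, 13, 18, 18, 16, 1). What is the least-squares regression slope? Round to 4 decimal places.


b = sum((xi-xbar)(yi-ybar)) / sum((xi-xbar)^2)
n = 6, xbar = 57/6 = 9.5, ybar = 83/6 ≈ 13.833333
Sxy = sum((xi-xbar)(yi-ybar)) = 58.5
Sxx = sum((xi-xbar)^2) = 201.5
b = Sxy / Sxx = 9/31 ≈ 0.290323

0.2903


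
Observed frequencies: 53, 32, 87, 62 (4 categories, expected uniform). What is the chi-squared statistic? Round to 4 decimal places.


chi2 = sum((O-E)^2/E), E = total/4
total = 234, E = 234/4 = 58.5
(53 - 58.5)^2 / 58.5 = 30.25 / 58.5 = 121/234 ≈ 0.517094
(32 - 58.5)^2 / 58.5 = 702.25 / 58.5 = 2809/234 ≈ 12.004274
(87 - 58.5)^2 / 58.5 = 812.25 / 58.5 = 361/26 ≈ 13.884615
(62 - 58.5)^2 / 58.5 = 12.25 / 58.5 = 49/234 ≈ 0.209402
chi2 = 346/13 ≈ 26.615385

26.6154


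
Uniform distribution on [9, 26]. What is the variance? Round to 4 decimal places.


Var = (b-a)^2 / 12
(b-a)^2 = (26 - 9)^2 = 289
Var = 289/12 ≈ 24.083333

24.0833


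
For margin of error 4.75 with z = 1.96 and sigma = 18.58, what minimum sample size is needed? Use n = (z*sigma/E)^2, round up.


z*sigma/E = 1.96 * 18.58 / 4.75 ≈ 7.666695
(z*sigma/E)^2 ≈ 58.778208
round up: n = 59

59


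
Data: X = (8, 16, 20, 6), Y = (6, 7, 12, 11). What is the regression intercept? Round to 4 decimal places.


a = ybar - b*xbar, where b = sum((xi-xbar)(yi-ybar)) / sum((xi-xbar)^2)
n = 4, xbar = 50/4 = 12.5, ybar = 36/4 = 9
Sxy = sum((xi-xbar)(yi-ybar)) = 16
Sxx = sum((xi-xbar)^2) = 131
b = Sxy / Sxx = 16/131 ≈ 0.122137
a = 9 - 0.122137 * 12.5 = 979/131 ≈ 7.473282

7.4733


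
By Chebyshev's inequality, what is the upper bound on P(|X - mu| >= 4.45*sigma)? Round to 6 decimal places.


P <= 1/k^2
k^2 = 4.45^2 = 19.8025
1/k^2 = 1 / 19.8025 = 400/7921 ≈ 0.05049867

0.050499


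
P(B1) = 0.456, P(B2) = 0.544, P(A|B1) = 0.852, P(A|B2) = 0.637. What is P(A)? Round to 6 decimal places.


P(A) = P(A|B1)*P(B1) + P(A|B2)*P(B2)
P(A|B1)*P(B1) = 0.852 * 0.456 = 0.388512
P(A|B2)*P(B2) = 0.637 * 0.544 = 0.346528
P(A) = 0.388512 + 0.346528 = 0.73504

0.735040


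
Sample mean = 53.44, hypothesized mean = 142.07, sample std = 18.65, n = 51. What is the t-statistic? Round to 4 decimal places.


t = (xbar - mu0) / (s/sqrt(n))
xbar - mu0 = 53.44 - 142.07 = -88.63
sqrt(51) ≈ 7.14142843
s/sqrt(n) = 18.65 / 7.14142843 ≈ 2.61152236
t = -88.63 / 2.61152236 ≈ -33.938059

-33.9381


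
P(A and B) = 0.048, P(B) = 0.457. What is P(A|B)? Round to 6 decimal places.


P(A|B) = P(A and B) / P(B) = 0.048 / 0.457 = 48/457 ≈ 0.10503282

0.105033


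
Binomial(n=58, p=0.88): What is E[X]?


E[X] = n*p = 58 * 0.88 = 51.04

51.04


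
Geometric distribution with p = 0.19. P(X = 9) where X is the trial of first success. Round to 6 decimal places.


P = (1-p)^(k-1) * p
(1-p)^(k-1) = 0.81^8 ≈ 0.1853020
P = 0.1853020 * 0.19 ≈ 0.03520738

0.035207


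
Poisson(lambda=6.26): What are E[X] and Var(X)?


E[X] = Var(X) = lambda = 6.26

6.26, 6.26


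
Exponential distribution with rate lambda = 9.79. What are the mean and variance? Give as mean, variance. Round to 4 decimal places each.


mean = 1/lam, var = 1/lam^2
mean = 1 / 9.79 = 100/979 ≈ 0.102145
lam^2 = 9.79^2 = 95.8441
var = 1 / 95.8441 ≈ 0.010434

0.1021, 0.0104


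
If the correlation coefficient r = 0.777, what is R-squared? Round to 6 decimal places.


R^2 = r^2 = (0.777)^2 = 0.603729

0.603729


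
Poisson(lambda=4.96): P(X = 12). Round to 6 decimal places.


P = e^(-lam) * lam^k / k!
e^(-4.96) ≈ 0.007012928
lam^k = 4.96^12 ≈ 221707363.722733
k! = 12! = 479001600
P = 0.007012928 * 221707363.722733 / 479001600 ≈ 0.003246

0.003246


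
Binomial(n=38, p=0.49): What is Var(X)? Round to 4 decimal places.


Var = n*p*(1-p) = 38 * 0.49 * 0.51 = 9.4962

9.4962


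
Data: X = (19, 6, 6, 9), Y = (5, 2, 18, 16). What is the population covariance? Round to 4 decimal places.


Cov = (1/n)*sum((xi-xbar)(yi-ybar))
n = 4, xbar = 40/4 = 10, ybar = 41/4 = 10.25
sum((xi-xbar)(yi-ybar)) = -51
Cov = -51 / 4 = -12.75

-12.7500


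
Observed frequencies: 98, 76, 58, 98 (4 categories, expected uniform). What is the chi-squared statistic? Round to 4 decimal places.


chi2 = sum((O-E)^2/E), E = total/4
total = 330, E = 330/4 = 82.5
(98 - 82.5)^2 / 82.5 = 240.25 / 82.5 = 961/330 ≈ 2.912121
(76 - 82.5)^2 / 82.5 = 42.25 / 82.5 = 169/330 ≈ 0.512121
(58 - 82.5)^2 / 82.5 = 600.25 / 82.5 = 2401/330 ≈ 7.275758
(98 - 82.5)^2 / 82.5 = 240.25 / 82.5 = 961/330 ≈ 2.912121
chi2 = 2246/165 ≈ 13.612121

13.6121


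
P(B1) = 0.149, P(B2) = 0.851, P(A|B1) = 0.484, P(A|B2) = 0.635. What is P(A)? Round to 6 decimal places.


P(A) = P(A|B1)*P(B1) + P(A|B2)*P(B2)
P(A|B1)*P(B1) = 0.484 * 0.149 = 0.072116
P(A|B2)*P(B2) = 0.635 * 0.851 = 0.540385
P(A) = 0.072116 + 0.540385 = 0.612501

0.612501


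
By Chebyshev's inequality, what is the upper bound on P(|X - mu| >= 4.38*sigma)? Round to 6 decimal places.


P <= 1/k^2
k^2 = 4.38^2 = 19.1844
1/k^2 = 1 / 19.1844 ≈ 0.05212569

0.052126


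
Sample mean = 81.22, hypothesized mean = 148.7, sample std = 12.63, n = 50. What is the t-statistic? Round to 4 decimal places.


t = (xbar - mu0) / (s/sqrt(n))
xbar - mu0 = 81.22 - 148.7 = -67.48
sqrt(50) ≈ 7.07106781
s/sqrt(n) = 12.63 / 7.07106781 ≈ 1.78615173
t = -67.48 / 1.78615173 ≈ -37.779545

-37.7795


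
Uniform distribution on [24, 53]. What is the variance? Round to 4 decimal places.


Var = (b-a)^2 / 12
(b-a)^2 = (53 - 24)^2 = 841
Var = 841/12 ≈ 70.083333

70.0833


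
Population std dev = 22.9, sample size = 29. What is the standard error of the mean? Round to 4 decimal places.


SE = sigma / sqrt(n)
sqrt(29) ≈ 5.385165
SE = 22.9 / 5.385165 ≈ 4.252423

4.2524


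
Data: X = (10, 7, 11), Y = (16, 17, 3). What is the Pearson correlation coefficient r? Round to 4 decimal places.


r = sum((xi-xbar)(yi-ybar)) / sqrt(sum((xi-xbar)^2) * sum((yi-ybar)^2))
n = 3, xbar = 28/3 ≈ 9.333333, ybar = 36/3 = 12
Sxy = sum((xi-xbar)(yi-ybar)) = -24
Sxx = sum((xi-xbar)^2) = 26/3 ≈ 8.666667
Syy = sum((yi-ybar)^2) = 122
sqrt(Sxx*Syy) ≈ 32.516662
r = Sxy / sqrt(Sxx*Syy) = -24 / 32.516662 ≈ -0.738083

-0.7381


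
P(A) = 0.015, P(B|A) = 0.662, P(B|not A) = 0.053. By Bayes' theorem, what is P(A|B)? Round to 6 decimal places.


P(A|B) = P(B|A)*P(A) / P(B), P(B) = P(B|A)*P(A) + P(B|not A)*P(not A)
P(B|A)*P(A) = 0.662 * 0.015 = 0.00993
P(B|not A)*P(not A) = 0.053 * 0.985 = 0.052205
P(B) = 0.00993 + 0.052205 = 0.062135
P(A|B) = 0.00993 / 0.062135 ≈ 0.15981331

0.159813


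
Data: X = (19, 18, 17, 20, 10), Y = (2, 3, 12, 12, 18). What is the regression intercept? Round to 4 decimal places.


a = ybar - b*xbar, where b = sum((xi-xbar)(yi-ybar)) / sum((xi-xbar)^2)
n = 5, xbar = 84/5 = 16.8, ybar = 47/5 = 9.4
Sxy = sum((xi-xbar)(yi-ybar)) = -73.6
Sxx = sum((xi-xbar)^2) = 62.8
b = Sxy / Sxx = -184/157 ≈ -1.171975
a = 9.4 - (-1.171975) * 16.8 = 4567/157 ≈ 29.089172

29.0892


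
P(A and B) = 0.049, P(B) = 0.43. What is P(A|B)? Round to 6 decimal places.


P(A|B) = P(A and B) / P(B) = 0.049 / 0.43 = 49/430 ≈ 0.11395349

0.113953


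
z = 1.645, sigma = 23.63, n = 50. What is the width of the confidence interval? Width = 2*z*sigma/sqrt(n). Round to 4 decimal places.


width = 2*z*sigma/sqrt(n)
2*z*sigma = 2 * 1.645 * 23.63 = 77.7427
sqrt(50) ≈ 7.071068
width = 77.7427 / 7.071068 ≈ 10.994478

10.9945


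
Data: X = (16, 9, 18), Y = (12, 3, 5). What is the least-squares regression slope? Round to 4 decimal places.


b = sum((xi-xbar)(yi-ybar)) / sum((xi-xbar)^2)
n = 3, xbar = 43/3 ≈ 14.333333, ybar = 20/3 ≈ 6.666667
Sxy = sum((xi-xbar)(yi-ybar)) = 67/3 ≈ 22.333333
Sxx = sum((xi-xbar)^2) = 134/3 ≈ 44.666667
b = Sxy / Sxx = 0.5

0.5000


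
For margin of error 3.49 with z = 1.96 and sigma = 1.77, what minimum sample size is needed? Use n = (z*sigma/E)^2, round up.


z*sigma/E = 1.96 * 1.77 / 3.49 = 8673/8725 ≈ 0.994040
(z*sigma/E)^2 ≈ 0.988116
round up: n = 1

1


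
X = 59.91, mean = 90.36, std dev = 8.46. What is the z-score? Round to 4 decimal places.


z = (X - mu) / sigma
X - mu = 59.91 - 90.36 = -30.45
z = -30.45 / 8.46 = -1015/282 ≈ -3.599291

-3.5993


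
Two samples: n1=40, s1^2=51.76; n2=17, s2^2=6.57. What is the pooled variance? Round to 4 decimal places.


sp^2 = ((n1-1)*s1^2 + (n2-1)*s2^2)/(n1+n2-2)
(n1-1)*s1^2 = 39 * 51.76 = 2018.64
(n2-1)*s2^2 = 16 * 6.57 = 105.12
numerator = 2018.64 + 105.12 = 2123.76
n1+n2-2 = 55
sp^2 = 2123.76 / 55 = 53094/1375 ≈ 38.613818

38.6138


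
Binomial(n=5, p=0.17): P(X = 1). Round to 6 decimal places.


P = C(n,k) * p^k * (1-p)^(n-k)
C(5,1) = 5
p^k = 0.17^1 = 0.17
(1-p)^(n-k) = 0.83^4 ≈ 0.4745832
P = 5 * 0.17 * 0.4745832 ≈ 0.403396

0.403396


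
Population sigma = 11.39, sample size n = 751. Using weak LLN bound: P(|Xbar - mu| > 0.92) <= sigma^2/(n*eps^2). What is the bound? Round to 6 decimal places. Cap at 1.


bound = min(1, sigma^2/(n*eps^2))
sigma^2 = 11.39^2 = 129.7321
n*eps^2 = 751 * 0.92^2 = 751 * 0.8464 = 635.6464
sigma^2/(n*eps^2) = 129.7321 / 635.6464 ≈ 0.20409476

0.204095


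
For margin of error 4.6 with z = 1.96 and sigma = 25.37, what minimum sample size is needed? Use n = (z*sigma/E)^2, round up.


z*sigma/E = 1.96 * 25.37 / 4.6 ≈ 10.809826
(z*sigma/E)^2 ≈ 116.852340
round up: n = 117

117


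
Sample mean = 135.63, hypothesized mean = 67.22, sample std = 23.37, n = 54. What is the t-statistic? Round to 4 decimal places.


t = (xbar - mu0) / (s/sqrt(n))
xbar - mu0 = 135.63 - 67.22 = 68.41
sqrt(54) ≈ 7.34846923
s/sqrt(n) = 23.37 / 7.34846923 ≈ 3.18025418
t = 68.41 / 3.18025418 ≈ 21.510859

21.5109


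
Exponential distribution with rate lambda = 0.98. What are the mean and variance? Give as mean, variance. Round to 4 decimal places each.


mean = 1/lam, var = 1/lam^2
mean = 1 / 0.98 = 50/49 ≈ 1.020408
lam^2 = 0.98^2 = 0.9604
var = 1 / 0.9604 = 2500/2401 ≈ 1.041233

1.0204, 1.0412


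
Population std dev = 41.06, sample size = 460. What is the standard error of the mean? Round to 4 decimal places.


SE = sigma / sqrt(n)
sqrt(460) ≈ 21.447611
SE = 41.06 / 21.447611 ≈ 1.914432

1.9144


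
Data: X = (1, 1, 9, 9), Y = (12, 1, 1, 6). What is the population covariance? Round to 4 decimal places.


Cov = (1/n)*sum((xi-xbar)(yi-ybar))
n = 4, xbar = 20/4 = 5, ybar = 20/4 = 5
sum((xi-xbar)(yi-ybar)) = -24
Cov = -24 / 4 = -6

-6.0000


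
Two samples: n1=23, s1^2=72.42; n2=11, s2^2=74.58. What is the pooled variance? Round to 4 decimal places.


sp^2 = ((n1-1)*s1^2 + (n2-1)*s2^2)/(n1+n2-2)
(n1-1)*s1^2 = 22 * 72.42 = 1593.24
(n2-1)*s2^2 = 10 * 74.58 = 745.8
numerator = 1593.24 + 745.8 = 2339.04
n1+n2-2 = 32
sp^2 = 2339.04 / 32 = 73.095

73.0950


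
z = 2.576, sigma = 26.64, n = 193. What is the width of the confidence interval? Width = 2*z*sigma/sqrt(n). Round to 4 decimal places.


width = 2*z*sigma/sqrt(n)
2*z*sigma = 2 * 2.576 * 26.64 = 137.24928
sqrt(193) ≈ 13.892444
width = 137.24928 / 13.892444 ≈ 9.879419

9.8794


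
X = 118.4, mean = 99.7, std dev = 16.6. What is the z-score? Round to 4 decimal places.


z = (X - mu) / sigma
X - mu = 118.4 - 99.7 = 18.7
z = 18.7 / 16.6 = 187/166 ≈ 1.126506

1.1265


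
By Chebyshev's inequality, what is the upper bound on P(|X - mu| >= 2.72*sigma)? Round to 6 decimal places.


P <= 1/k^2
k^2 = 2.72^2 = 7.3984
1/k^2 = 1 / 7.3984 = 625/4624 ≈ 0.13516436

0.135164


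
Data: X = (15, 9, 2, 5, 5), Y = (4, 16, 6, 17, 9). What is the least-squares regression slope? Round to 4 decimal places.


b = sum((xi-xbar)(yi-ybar)) / sum((xi-xbar)^2)
n = 5, xbar = 36/5 = 7.2, ybar = 52/5 = 10.4
Sxy = sum((xi-xbar)(yi-ybar)) = -28.4
Sxx = sum((xi-xbar)^2) = 100.8
b = Sxy / Sxx = -71/252 ≈ -0.281746

-0.2817


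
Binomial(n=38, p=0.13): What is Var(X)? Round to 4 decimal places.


Var = n*p*(1-p) = 38 * 0.13 * 0.87 = 4.2978

4.2978


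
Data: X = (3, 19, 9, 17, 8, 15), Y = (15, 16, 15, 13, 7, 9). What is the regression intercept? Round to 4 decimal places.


a = ybar - b*xbar, where b = sum((xi-xbar)(yi-ybar)) / sum((xi-xbar)^2)
n = 6, xbar = 71/6 ≈ 11.833333, ybar = 75/6 = 12.5
Sxy = sum((xi-xbar)(yi-ybar)) = 8.5
Sxx = sum((xi-xbar)^2) = 1133/6 ≈ 188.833333
b = Sxy / Sxx = 51/1133 ≈ 0.045013
a = 12.5 - 0.045013 * 11.833333 = 13559/1133 ≈ 11.967343

11.9673


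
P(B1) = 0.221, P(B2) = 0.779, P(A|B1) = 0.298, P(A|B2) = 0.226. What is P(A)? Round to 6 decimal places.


P(A) = P(A|B1)*P(B1) + P(A|B2)*P(B2)
P(A|B1)*P(B1) = 0.298 * 0.221 = 0.065858
P(A|B2)*P(B2) = 0.226 * 0.779 = 0.176054
P(A) = 0.065858 + 0.176054 = 0.241912

0.241912


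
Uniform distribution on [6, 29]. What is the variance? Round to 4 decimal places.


Var = (b-a)^2 / 12
(b-a)^2 = (29 - 6)^2 = 529
Var = 529/12 ≈ 44.083333

44.0833


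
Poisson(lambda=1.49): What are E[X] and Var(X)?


E[X] = Var(X) = lambda = 1.49

1.49, 1.49


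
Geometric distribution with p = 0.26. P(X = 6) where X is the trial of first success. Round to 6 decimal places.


P = (1-p)^(k-1) * p
(1-p)^(k-1) = 0.74^5 ≈ 0.2219007
P = 0.2219007 * 0.26 ≈ 0.05769417

0.057694


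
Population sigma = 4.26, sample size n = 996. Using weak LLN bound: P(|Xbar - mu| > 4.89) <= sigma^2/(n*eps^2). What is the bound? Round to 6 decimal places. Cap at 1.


bound = min(1, sigma^2/(n*eps^2))
sigma^2 = 4.26^2 = 18.1476
n*eps^2 = 996 * 4.89^2 = 996 * 23.9121 = 23816.4516
sigma^2/(n*eps^2) = 18.1476 / 23816.4516 ≈ 0.00076198

0.000762


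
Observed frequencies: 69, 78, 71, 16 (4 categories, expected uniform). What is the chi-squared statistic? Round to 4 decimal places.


chi2 = sum((O-E)^2/E), E = total/4
total = 234, E = 234/4 = 58.5
(69 - 58.5)^2 / 58.5 = 110.25 / 58.5 = 49/26 ≈ 1.884615
(78 - 58.5)^2 / 58.5 = 380.25 / 58.5 = 6.5
(71 - 58.5)^2 / 58.5 = 156.25 / 58.5 = 625/234 ≈ 2.670940
(16 - 58.5)^2 / 58.5 = 1806.25 / 58.5 = 7225/234 ≈ 30.876068
chi2 = 4906/117 ≈ 41.931624

41.9316


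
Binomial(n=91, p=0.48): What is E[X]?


E[X] = n*p = 91 * 0.48 = 43.68

43.68


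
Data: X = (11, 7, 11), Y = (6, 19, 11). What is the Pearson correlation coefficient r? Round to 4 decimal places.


r = sum((xi-xbar)(yi-ybar)) / sqrt(sum((xi-xbar)^2) * sum((yi-ybar)^2))
n = 3, xbar = 29/3 ≈ 9.666667, ybar = 36/3 = 12
Sxy = sum((xi-xbar)(yi-ybar)) = -28
Sxx = sum((xi-xbar)^2) = 32/3 ≈ 10.666667
Syy = sum((yi-ybar)^2) = 86
sqrt(Sxx*Syy) ≈ 30.287511
r = Sxy / sqrt(Sxx*Syy) = -28 / 30.287511 ≈ -0.924473

-0.9245


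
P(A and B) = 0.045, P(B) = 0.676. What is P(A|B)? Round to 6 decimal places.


P(A|B) = P(A and B) / P(B) = 0.045 / 0.676 = 45/676 ≈ 0.06656805

0.066568


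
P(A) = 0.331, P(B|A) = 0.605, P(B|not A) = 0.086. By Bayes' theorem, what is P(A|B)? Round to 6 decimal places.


P(A|B) = P(B|A)*P(A) / P(B), P(B) = P(B|A)*P(A) + P(B|not A)*P(not A)
P(B|A)*P(A) = 0.605 * 0.331 = 0.200255
P(B|not A)*P(not A) = 0.086 * 0.669 = 0.057534
P(B) = 0.200255 + 0.057534 = 0.257789
P(A|B) = 0.200255 / 0.257789 ≈ 0.77681747

0.776817


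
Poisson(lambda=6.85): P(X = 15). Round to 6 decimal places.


P = e^(-lam) * lam^k / k!
e^(-6.85) ≈ 0.001059456
lam^k = 6.85^15 ≈ 3430509073803.374459
k! = 15! = 1307674368000
P = 0.001059456 * 3430509073803.374459 / 1307674368000 ≈ 0.002779

0.002779


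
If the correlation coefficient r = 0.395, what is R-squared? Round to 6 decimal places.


R^2 = r^2 = (0.395)^2 = 0.156025

0.156025


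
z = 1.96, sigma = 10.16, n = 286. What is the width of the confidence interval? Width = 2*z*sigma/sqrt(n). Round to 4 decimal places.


width = 2*z*sigma/sqrt(n)
2*z*sigma = 2 * 1.96 * 10.16 = 39.8272
sqrt(286) ≈ 16.911535
width = 39.8272 / 16.911535 ≈ 2.355032

2.3550


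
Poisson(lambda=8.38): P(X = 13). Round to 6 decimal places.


P = e^(-lam) * lam^k / k!
e^(-8.38) ≈ 0.0002294099
lam^k = 8.38^13 ≈ 1005014302238.983195
k! = 13! = 6227020800
P = 0.0002294099 * 1005014302238.983195 / 6227020800 ≈ 0.037026

0.037026


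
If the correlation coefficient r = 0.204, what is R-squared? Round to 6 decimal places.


R^2 = r^2 = (0.204)^2 = 0.041616

0.041616


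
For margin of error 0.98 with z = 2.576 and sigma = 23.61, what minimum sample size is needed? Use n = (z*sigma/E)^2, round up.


z*sigma/E = 2.576 * 23.61 / 0.98 = 54303/875 ≈ 62.060571
(z*sigma/E)^2 ≈ 3851.514526
round up: n = 3852

3852


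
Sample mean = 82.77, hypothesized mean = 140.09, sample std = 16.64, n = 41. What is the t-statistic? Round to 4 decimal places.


t = (xbar - mu0) / (s/sqrt(n))
xbar - mu0 = 82.77 - 140.09 = -57.32
sqrt(41) ≈ 6.40312424
s/sqrt(n) = 16.64 / 6.40312424 ≈ 2.59873140
t = -57.32 / 2.59873140 ≈ -22.056916

-22.0569


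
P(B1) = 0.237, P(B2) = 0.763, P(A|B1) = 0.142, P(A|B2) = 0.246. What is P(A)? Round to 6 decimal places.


P(A) = P(A|B1)*P(B1) + P(A|B2)*P(B2)
P(A|B1)*P(B1) = 0.142 * 0.237 = 0.033654
P(A|B2)*P(B2) = 0.246 * 0.763 = 0.187698
P(A) = 0.033654 + 0.187698 = 0.221352

0.221352


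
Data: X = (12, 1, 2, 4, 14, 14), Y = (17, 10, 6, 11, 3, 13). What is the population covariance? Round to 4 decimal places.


Cov = (1/n)*sum((xi-xbar)(yi-ybar))
n = 6, xbar = 47/6 ≈ 7.833333, ybar = 60/6 = 10
sum((xi-xbar)(yi-ybar)) = 24
Cov = 24 / 6 = 4

4.0000


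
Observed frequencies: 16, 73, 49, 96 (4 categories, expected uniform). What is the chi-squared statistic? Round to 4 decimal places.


chi2 = sum((O-E)^2/E), E = total/4
total = 234, E = 234/4 = 58.5
(16 - 58.5)^2 / 58.5 = 1806.25 / 58.5 = 7225/234 ≈ 30.876068
(73 - 58.5)^2 / 58.5 = 210.25 / 58.5 = 841/234 ≈ 3.594017
(49 - 58.5)^2 / 58.5 = 90.25 / 58.5 = 361/234 ≈ 1.542735
(96 - 58.5)^2 / 58.5 = 1406.25 / 58.5 = 625/26 ≈ 24.038462
chi2 = 2342/39 ≈ 60.051282

60.0513


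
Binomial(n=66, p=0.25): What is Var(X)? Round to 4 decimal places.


Var = n*p*(1-p) = 66 * 0.25 * 0.75 = 12.375

12.3750


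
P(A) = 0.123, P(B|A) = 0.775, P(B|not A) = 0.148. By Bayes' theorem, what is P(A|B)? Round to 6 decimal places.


P(A|B) = P(B|A)*P(A) / P(B), P(B) = P(B|A)*P(A) + P(B|not A)*P(not A)
P(B|A)*P(A) = 0.775 * 0.123 = 0.095325
P(B|not A)*P(not A) = 0.148 * 0.877 = 0.129796
P(B) = 0.095325 + 0.129796 = 0.225121
P(A|B) = 0.095325 / 0.225121 ≈ 0.42343895

0.423439


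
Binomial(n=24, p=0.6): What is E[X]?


E[X] = n*p = 24 * 0.6 = 14.4

14.4


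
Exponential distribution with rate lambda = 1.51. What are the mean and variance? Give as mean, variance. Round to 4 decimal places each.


mean = 1/lam, var = 1/lam^2
mean = 1 / 1.51 = 100/151 ≈ 0.662252
lam^2 = 1.51^2 = 2.2801
var = 1 / 2.2801 ≈ 0.438577

0.6623, 0.4386


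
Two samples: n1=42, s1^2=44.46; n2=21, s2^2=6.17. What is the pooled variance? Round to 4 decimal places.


sp^2 = ((n1-1)*s1^2 + (n2-1)*s2^2)/(n1+n2-2)
(n1-1)*s1^2 = 41 * 44.46 = 1822.86
(n2-1)*s2^2 = 20 * 6.17 = 123.4
numerator = 1822.86 + 123.4 = 1946.26
n1+n2-2 = 61
sp^2 = 1946.26 / 61 = 97313/3050 ≈ 31.905902

31.9059


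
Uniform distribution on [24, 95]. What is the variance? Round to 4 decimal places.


Var = (b-a)^2 / 12
(b-a)^2 = (95 - 24)^2 = 5041
Var = 5041/12 ≈ 420.083333

420.0833


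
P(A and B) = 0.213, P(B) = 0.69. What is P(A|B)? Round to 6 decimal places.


P(A|B) = P(A and B) / P(B) = 0.213 / 0.69 = 71/230 ≈ 0.30869565

0.308696


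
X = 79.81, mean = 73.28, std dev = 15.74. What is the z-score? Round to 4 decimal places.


z = (X - mu) / sigma
X - mu = 79.81 - 73.28 = 6.53
z = 6.53 / 15.74 = 653/1574 ≈ 0.414867

0.4149


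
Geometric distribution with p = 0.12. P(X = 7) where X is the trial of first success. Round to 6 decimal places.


P = (1-p)^(k-1) * p
(1-p)^(k-1) = 0.88^6 ≈ 0.4644041
P = 0.4644041 * 0.12 ≈ 0.05572849

0.055728


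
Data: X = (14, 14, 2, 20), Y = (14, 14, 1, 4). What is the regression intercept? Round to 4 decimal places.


a = ybar - b*xbar, where b = sum((xi-xbar)(yi-ybar)) / sum((xi-xbar)^2)
n = 4, xbar = 50/4 = 12.5, ybar = 33/4 = 8.25
Sxy = sum((xi-xbar)(yi-ybar)) = 61.5
Sxx = sum((xi-xbar)^2) = 171
b = Sxy / Sxx = 41/114 ≈ 0.359649
a = 8.25 - 0.359649 * 12.5 = 214/57 ≈ 3.754386

3.7544


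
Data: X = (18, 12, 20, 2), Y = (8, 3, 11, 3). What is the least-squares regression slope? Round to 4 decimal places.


b = sum((xi-xbar)(yi-ybar)) / sum((xi-xbar)^2)
n = 4, xbar = 52/4 = 13, ybar = 25/4 = 6.25
Sxy = sum((xi-xbar)(yi-ybar)) = 81
Sxx = sum((xi-xbar)^2) = 196
b = Sxy / Sxx = 81/196 ≈ 0.413265

0.4133


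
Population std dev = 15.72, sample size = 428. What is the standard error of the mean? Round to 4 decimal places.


SE = sigma / sqrt(n)
sqrt(428) ≈ 20.688161
SE = 15.72 / 20.688161 ≈ 0.759855

0.7599


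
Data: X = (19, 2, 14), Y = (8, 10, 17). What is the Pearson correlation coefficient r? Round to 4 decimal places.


r = sum((xi-xbar)(yi-ybar)) / sqrt(sum((xi-xbar)^2) * sum((yi-ybar)^2))
n = 3, xbar = 35/3 ≈ 11.666667, ybar = 35/3 ≈ 11.666667
Sxy = sum((xi-xbar)(yi-ybar)) = 5/3 ≈ 1.666667
Sxx = sum((xi-xbar)^2) = 458/3 ≈ 152.666667
Syy = sum((yi-ybar)^2) = 134/3 ≈ 44.666667
sqrt(Sxx*Syy) ≈ 82.577909
r = Sxy / sqrt(Sxx*Syy) = 1.666667 / 82.577909 ≈ 0.020183

0.0202


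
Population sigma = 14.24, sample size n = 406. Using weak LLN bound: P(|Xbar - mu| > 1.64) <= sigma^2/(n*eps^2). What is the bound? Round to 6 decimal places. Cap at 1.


bound = min(1, sigma^2/(n*eps^2))
sigma^2 = 14.24^2 = 202.7776
n*eps^2 = 406 * 1.64^2 = 406 * 2.6896 = 1091.9776
sigma^2/(n*eps^2) = 202.7776 / 1091.9776 ≈ 0.18569758

0.185698


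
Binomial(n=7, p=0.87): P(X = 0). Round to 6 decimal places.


P = C(n,k) * p^k * (1-p)^(n-k)
C(7,0) = 1
p^k = 0.87^0 = 1
(1-p)^(n-k) = 0.13^7 ≈ 0.0000006274852
P = 1 * 1 * 0.0000006274852 ≈ 0.000001

0.000001


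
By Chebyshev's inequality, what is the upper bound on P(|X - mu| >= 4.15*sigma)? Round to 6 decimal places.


P <= 1/k^2
k^2 = 4.15^2 = 17.2225
1/k^2 = 1 / 17.2225 = 400/6889 ≈ 0.05806358

0.058064


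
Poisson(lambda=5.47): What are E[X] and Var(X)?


E[X] = Var(X) = lambda = 5.47

5.47, 5.47


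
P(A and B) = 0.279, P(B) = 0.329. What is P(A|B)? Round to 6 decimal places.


P(A|B) = P(A and B) / P(B) = 0.279 / 0.329 = 279/329 ≈ 0.84802432

0.848024


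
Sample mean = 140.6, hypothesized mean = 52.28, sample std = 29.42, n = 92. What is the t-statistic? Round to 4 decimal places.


t = (xbar - mu0) / (s/sqrt(n))
xbar - mu0 = 140.6 - 52.28 = 88.32
sqrt(92) ≈ 9.59166305
s/sqrt(n) = 29.42 / 9.59166305 ≈ 3.06724703
t = 88.32 / 3.06724703 ≈ 28.794551

28.7946


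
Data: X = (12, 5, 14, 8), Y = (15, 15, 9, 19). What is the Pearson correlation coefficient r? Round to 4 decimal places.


r = sum((xi-xbar)(yi-ybar)) / sqrt(sum((xi-xbar)^2) * sum((yi-ybar)^2))
n = 4, xbar = 39/4 = 9.75, ybar = 58/4 = 14.5
Sxy = sum((xi-xbar)(yi-ybar)) = -32.5
Sxx = sum((xi-xbar)^2) = 48.75
Syy = sum((yi-ybar)^2) = 51
sqrt(Sxx*Syy) ≈ 49.862310
r = Sxy / sqrt(Sxx*Syy) = -32.5 / 49.862310 ≈ -0.651795

-0.6518
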